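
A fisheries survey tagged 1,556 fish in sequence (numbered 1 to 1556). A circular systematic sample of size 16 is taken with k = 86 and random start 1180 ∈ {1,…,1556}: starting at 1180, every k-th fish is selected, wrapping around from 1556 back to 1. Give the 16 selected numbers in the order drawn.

1180, 1266, 1352, 1438, 1524, 54, 140, 226, 312, 398, 484, 570, 656, 742, 828, 914

Selection 1: 1180
Selection 2: 1180 + 86 = 1266
Selection 3: 1266 + 86 = 1352
Selection 4: 1352 + 86 = 1438
Selection 5: 1438 + 86 = 1524
Selection 6: 1524 + 86 = 1610 → 1610 − 1556 = 54
Selection 7: 54 + 86 = 140
Selection 8: 140 + 86 = 226
Selection 9: 226 + 86 = 312
Selection 10: 312 + 86 = 398
Selection 11: 398 + 86 = 484
Selection 12: 484 + 86 = 570
Selection 13: 570 + 86 = 656
Selection 14: 656 + 86 = 742
Selection 15: 742 + 86 = 828
Selection 16: 828 + 86 = 914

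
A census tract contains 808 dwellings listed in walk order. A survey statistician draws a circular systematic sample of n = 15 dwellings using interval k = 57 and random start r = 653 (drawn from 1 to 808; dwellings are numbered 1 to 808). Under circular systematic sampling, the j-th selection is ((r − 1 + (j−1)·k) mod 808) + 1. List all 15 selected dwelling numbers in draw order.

Selection 1: 653
Selection 2: 653 + 57 = 710
Selection 3: 710 + 57 = 767
Selection 4: 767 + 57 = 824 → 824 − 808 = 16
Selection 5: 16 + 57 = 73
Selection 6: 73 + 57 = 130
Selection 7: 130 + 57 = 187
Selection 8: 187 + 57 = 244
Selection 9: 244 + 57 = 301
Selection 10: 301 + 57 = 358
Selection 11: 358 + 57 = 415
Selection 12: 415 + 57 = 472
Selection 13: 472 + 57 = 529
Selection 14: 529 + 57 = 586
Selection 15: 586 + 57 = 643

653, 710, 767, 16, 73, 130, 187, 244, 301, 358, 415, 472, 529, 586, 643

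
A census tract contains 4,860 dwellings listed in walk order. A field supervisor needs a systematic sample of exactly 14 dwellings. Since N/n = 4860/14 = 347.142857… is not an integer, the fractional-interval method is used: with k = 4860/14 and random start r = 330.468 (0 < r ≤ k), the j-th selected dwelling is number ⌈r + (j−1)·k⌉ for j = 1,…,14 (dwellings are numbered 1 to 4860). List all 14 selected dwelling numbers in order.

331, 678, 1025, 1372, 1720, 2067, 2414, 2761, 3108, 3455, 3802, 4150, 4497, 4844

j=1: r + 0k = 330.468 → ⌈·⌉ = 331
j=2: r + 1k = 677.610857… → ⌈·⌉ = 678
j=3: r + 2k = 1024.753714… → ⌈·⌉ = 1025
j=4: r + 3k = 1371.896571… → ⌈·⌉ = 1372
j=5: r + 4k = 1719.039428… → ⌈·⌉ = 1720
j=6: r + 5k = 2066.182285… → ⌈·⌉ = 2067
j=7: r + 6k = 2413.325142… → ⌈·⌉ = 2414
j=8: r + 7k = 2760.468 → ⌈·⌉ = 2761
j=9: r + 8k = 3107.610857… → ⌈·⌉ = 3108
j=10: r + 9k = 3454.753714… → ⌈·⌉ = 3455
j=11: r + 10k = 3801.896571… → ⌈·⌉ = 3802
j=12: r + 11k = 4149.039428… → ⌈·⌉ = 4150
j=13: r + 12k = 4496.182285… → ⌈·⌉ = 4497
j=14: r + 13k = 4843.325142… → ⌈·⌉ = 4844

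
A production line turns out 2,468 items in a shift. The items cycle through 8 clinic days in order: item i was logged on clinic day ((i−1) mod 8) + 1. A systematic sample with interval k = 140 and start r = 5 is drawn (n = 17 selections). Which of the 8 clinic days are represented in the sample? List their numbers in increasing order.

Consecutive selections differ by k = 140, so their clinic day numbers differ by 140 mod 8 = 4.
gcd(140, 8) = 4, so the sample visits 8/4 = 2 distinct residues mod 8.
Start 5 is clinic day 5; the clinic days hit are 1, 5.

1, 5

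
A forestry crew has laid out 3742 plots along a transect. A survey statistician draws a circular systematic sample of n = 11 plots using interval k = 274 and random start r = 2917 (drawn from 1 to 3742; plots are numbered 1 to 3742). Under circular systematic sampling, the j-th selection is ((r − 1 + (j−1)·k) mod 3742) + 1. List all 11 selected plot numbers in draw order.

2917, 3191, 3465, 3739, 271, 545, 819, 1093, 1367, 1641, 1915

Selection 1: 2917
Selection 2: 2917 + 274 = 3191
Selection 3: 3191 + 274 = 3465
Selection 4: 3465 + 274 = 3739
Selection 5: 3739 + 274 = 4013 → 4013 − 3742 = 271
Selection 6: 271 + 274 = 545
Selection 7: 545 + 274 = 819
Selection 8: 819 + 274 = 1093
Selection 9: 1093 + 274 = 1367
Selection 10: 1367 + 274 = 1641
Selection 11: 1641 + 274 = 1915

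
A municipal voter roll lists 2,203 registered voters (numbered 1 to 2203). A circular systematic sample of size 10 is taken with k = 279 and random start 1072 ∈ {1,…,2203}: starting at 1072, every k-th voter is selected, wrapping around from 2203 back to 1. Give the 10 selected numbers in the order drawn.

Selection 1: 1072
Selection 2: 1072 + 279 = 1351
Selection 3: 1351 + 279 = 1630
Selection 4: 1630 + 279 = 1909
Selection 5: 1909 + 279 = 2188
Selection 6: 2188 + 279 = 2467 → 2467 − 2203 = 264
Selection 7: 264 + 279 = 543
Selection 8: 543 + 279 = 822
Selection 9: 822 + 279 = 1101
Selection 10: 1101 + 279 = 1380

1072, 1351, 1630, 1909, 2188, 264, 543, 822, 1101, 1380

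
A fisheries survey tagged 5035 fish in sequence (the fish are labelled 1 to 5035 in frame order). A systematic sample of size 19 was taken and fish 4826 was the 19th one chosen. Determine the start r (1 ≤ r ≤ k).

k = 5035/19 = 265
r = 4826 − (19−1)×265 = 4826 − 4770 = 56

56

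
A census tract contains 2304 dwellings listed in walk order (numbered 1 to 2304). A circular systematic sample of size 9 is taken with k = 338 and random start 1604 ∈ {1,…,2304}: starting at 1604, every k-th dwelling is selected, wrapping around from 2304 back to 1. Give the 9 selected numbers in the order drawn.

1604, 1942, 2280, 314, 652, 990, 1328, 1666, 2004

Selection 1: 1604
Selection 2: 1604 + 338 = 1942
Selection 3: 1942 + 338 = 2280
Selection 4: 2280 + 338 = 2618 → 2618 − 2304 = 314
Selection 5: 314 + 338 = 652
Selection 6: 652 + 338 = 990
Selection 7: 990 + 338 = 1328
Selection 8: 1328 + 338 = 1666
Selection 9: 1666 + 338 = 2004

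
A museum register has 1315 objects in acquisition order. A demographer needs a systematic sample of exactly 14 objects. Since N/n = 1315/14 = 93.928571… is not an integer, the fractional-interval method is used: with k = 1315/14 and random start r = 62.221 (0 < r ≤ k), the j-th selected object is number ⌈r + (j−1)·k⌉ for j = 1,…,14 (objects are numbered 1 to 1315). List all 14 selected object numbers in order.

j=1: r + 0k = 62.221 → ⌈·⌉ = 63
j=2: r + 1k = 156.149571… → ⌈·⌉ = 157
j=3: r + 2k = 250.078142… → ⌈·⌉ = 251
j=4: r + 3k = 344.006714… → ⌈·⌉ = 345
j=5: r + 4k = 437.935285… → ⌈·⌉ = 438
j=6: r + 5k = 531.863857… → ⌈·⌉ = 532
j=7: r + 6k = 625.792428… → ⌈·⌉ = 626
j=8: r + 7k = 719.721 → ⌈·⌉ = 720
j=9: r + 8k = 813.649571… → ⌈·⌉ = 814
j=10: r + 9k = 907.578142… → ⌈·⌉ = 908
j=11: r + 10k = 1001.506714… → ⌈·⌉ = 1002
j=12: r + 11k = 1095.435285… → ⌈·⌉ = 1096
j=13: r + 12k = 1189.363857… → ⌈·⌉ = 1190
j=14: r + 13k = 1283.292428… → ⌈·⌉ = 1284

63, 157, 251, 345, 438, 532, 626, 720, 814, 908, 1002, 1096, 1190, 1284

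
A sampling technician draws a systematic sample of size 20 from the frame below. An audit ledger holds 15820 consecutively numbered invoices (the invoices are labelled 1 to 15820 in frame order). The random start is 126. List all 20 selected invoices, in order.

126, 917, 1708, 2499, 3290, 4081, 4872, 5663, 6454, 7245, 8036, 8827, 9618, 10409, 11200, 11991, 12782, 13573, 14364, 15155

k = N/n = 15820/20 = 791
invoice 1: 126
invoice 2: 126 + 791 = 917
invoice 3: 917 + 791 = 1708
invoice 4: 1708 + 791 = 2499
invoice 5: 2499 + 791 = 3290
invoice 6: 3290 + 791 = 4081
invoice 7: 4081 + 791 = 4872
invoice 8: 4872 + 791 = 5663
invoice 9: 5663 + 791 = 6454
invoice 10: 6454 + 791 = 7245
invoice 11: 7245 + 791 = 8036
invoice 12: 8036 + 791 = 8827
invoice 13: 8827 + 791 = 9618
invoice 14: 9618 + 791 = 10409
invoice 15: 10409 + 791 = 11200
invoice 16: 11200 + 791 = 11991
invoice 17: 11991 + 791 = 12782
invoice 18: 12782 + 791 = 13573
invoice 19: 13573 + 791 = 14364
invoice 20: 14364 + 791 = 15155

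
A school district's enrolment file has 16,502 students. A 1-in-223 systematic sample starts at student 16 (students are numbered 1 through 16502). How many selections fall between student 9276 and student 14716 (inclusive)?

24

k = 223
First selection ≥ 9276: 16 + ⌈(9276−16)/223⌉·223 = 16 + 42×223 = 9382
Last selection ≤ 14716: 16 + ⌊(14716−16)/223⌋·223 = 16 + 65×223 = 14511
Count = 65 − 42 + 1 = 24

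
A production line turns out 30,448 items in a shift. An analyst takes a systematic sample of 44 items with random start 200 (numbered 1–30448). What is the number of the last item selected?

k = 30448/44 = 692
44th selection = r + (44−1)·k = 200 + 43×692 = 200 + 29756 = 29956

29956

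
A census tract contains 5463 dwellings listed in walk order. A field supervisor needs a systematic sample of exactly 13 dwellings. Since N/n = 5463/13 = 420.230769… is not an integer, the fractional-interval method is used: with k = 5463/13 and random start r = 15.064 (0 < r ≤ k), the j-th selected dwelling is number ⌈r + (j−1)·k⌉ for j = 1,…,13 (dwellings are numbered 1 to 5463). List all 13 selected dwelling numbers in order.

j=1: r + 0k = 15.064 → ⌈·⌉ = 16
j=2: r + 1k = 435.294769… → ⌈·⌉ = 436
j=3: r + 2k = 855.525538… → ⌈·⌉ = 856
j=4: r + 3k = 1275.756307… → ⌈·⌉ = 1276
j=5: r + 4k = 1695.987076… → ⌈·⌉ = 1696
j=6: r + 5k = 2116.217846… → ⌈·⌉ = 2117
j=7: r + 6k = 2536.448615… → ⌈·⌉ = 2537
j=8: r + 7k = 2956.679384… → ⌈·⌉ = 2957
j=9: r + 8k = 3376.910153… → ⌈·⌉ = 3377
j=10: r + 9k = 3797.140923… → ⌈·⌉ = 3798
j=11: r + 10k = 4217.371692… → ⌈·⌉ = 4218
j=12: r + 11k = 4637.602461… → ⌈·⌉ = 4638
j=13: r + 12k = 5057.833230… → ⌈·⌉ = 5058

16, 436, 856, 1276, 1696, 2117, 2537, 2957, 3377, 3798, 4218, 4638, 5058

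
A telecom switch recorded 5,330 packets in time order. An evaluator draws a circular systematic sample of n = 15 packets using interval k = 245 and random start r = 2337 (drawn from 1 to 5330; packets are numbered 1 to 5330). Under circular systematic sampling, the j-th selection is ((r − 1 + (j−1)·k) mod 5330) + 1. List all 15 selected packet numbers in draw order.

2337, 2582, 2827, 3072, 3317, 3562, 3807, 4052, 4297, 4542, 4787, 5032, 5277, 192, 437

Selection 1: 2337
Selection 2: 2337 + 245 = 2582
Selection 3: 2582 + 245 = 2827
Selection 4: 2827 + 245 = 3072
Selection 5: 3072 + 245 = 3317
Selection 6: 3317 + 245 = 3562
Selection 7: 3562 + 245 = 3807
Selection 8: 3807 + 245 = 4052
Selection 9: 4052 + 245 = 4297
Selection 10: 4297 + 245 = 4542
Selection 11: 4542 + 245 = 4787
Selection 12: 4787 + 245 = 5032
Selection 13: 5032 + 245 = 5277
Selection 14: 5277 + 245 = 5522 → 5522 − 5330 = 192
Selection 15: 192 + 245 = 437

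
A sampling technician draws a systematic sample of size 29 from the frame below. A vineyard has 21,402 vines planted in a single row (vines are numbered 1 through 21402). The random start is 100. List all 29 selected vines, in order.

100, 838, 1576, 2314, 3052, 3790, 4528, 5266, 6004, 6742, 7480, 8218, 8956, 9694, 10432, 11170, 11908, 12646, 13384, 14122, 14860, 15598, 16336, 17074, 17812, 18550, 19288, 20026, 20764

k = N/n = 21402/29 = 738
vine 1: 100
vine 2: 100 + 738 = 838
vine 3: 838 + 738 = 1576
vine 4: 1576 + 738 = 2314
vine 5: 2314 + 738 = 3052
vine 6: 3052 + 738 = 3790
vine 7: 3790 + 738 = 4528
vine 8: 4528 + 738 = 5266
vine 9: 5266 + 738 = 6004
vine 10: 6004 + 738 = 6742
vine 11: 6742 + 738 = 7480
vine 12: 7480 + 738 = 8218
vine 13: 8218 + 738 = 8956
vine 14: 8956 + 738 = 9694
vine 15: 9694 + 738 = 10432
vine 16: 10432 + 738 = 11170
vine 17: 11170 + 738 = 11908
vine 18: 11908 + 738 = 12646
vine 19: 12646 + 738 = 13384
vine 20: 13384 + 738 = 14122
vine 21: 14122 + 738 = 14860
vine 22: 14860 + 738 = 15598
vine 23: 15598 + 738 = 16336
vine 24: 16336 + 738 = 17074
vine 25: 17074 + 738 = 17812
vine 26: 17812 + 738 = 18550
vine 27: 18550 + 738 = 19288
vine 28: 19288 + 738 = 20026
vine 29: 20026 + 738 = 20764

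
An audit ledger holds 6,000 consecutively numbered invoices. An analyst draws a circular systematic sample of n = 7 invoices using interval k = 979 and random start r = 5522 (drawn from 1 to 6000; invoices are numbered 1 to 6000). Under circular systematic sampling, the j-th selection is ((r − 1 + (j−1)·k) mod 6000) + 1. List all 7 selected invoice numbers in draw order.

Selection 1: 5522
Selection 2: 5522 + 979 = 6501 → 6501 − 6000 = 501
Selection 3: 501 + 979 = 1480
Selection 4: 1480 + 979 = 2459
Selection 5: 2459 + 979 = 3438
Selection 6: 3438 + 979 = 4417
Selection 7: 4417 + 979 = 5396

5522, 501, 1480, 2459, 3438, 4417, 5396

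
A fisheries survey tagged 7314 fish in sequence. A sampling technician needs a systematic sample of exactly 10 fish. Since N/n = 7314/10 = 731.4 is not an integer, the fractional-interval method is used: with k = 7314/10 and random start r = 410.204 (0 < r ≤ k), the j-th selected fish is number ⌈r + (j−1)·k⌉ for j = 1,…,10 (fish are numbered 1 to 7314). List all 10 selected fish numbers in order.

j=1: r + 0k = 410.204 → ⌈·⌉ = 411
j=2: r + 1k = 1141.604 → ⌈·⌉ = 1142
j=3: r + 2k = 1873.004 → ⌈·⌉ = 1874
j=4: r + 3k = 2604.404 → ⌈·⌉ = 2605
j=5: r + 4k = 3335.804 → ⌈·⌉ = 3336
j=6: r + 5k = 4067.204 → ⌈·⌉ = 4068
j=7: r + 6k = 4798.604 → ⌈·⌉ = 4799
j=8: r + 7k = 5530.004 → ⌈·⌉ = 5531
j=9: r + 8k = 6261.404 → ⌈·⌉ = 6262
j=10: r + 9k = 6992.804 → ⌈·⌉ = 6993

411, 1142, 1874, 2605, 3336, 4068, 4799, 5531, 6262, 6993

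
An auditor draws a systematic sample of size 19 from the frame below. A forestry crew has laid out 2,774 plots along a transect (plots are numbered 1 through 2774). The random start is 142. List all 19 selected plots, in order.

142, 288, 434, 580, 726, 872, 1018, 1164, 1310, 1456, 1602, 1748, 1894, 2040, 2186, 2332, 2478, 2624, 2770

k = N/n = 2774/19 = 146
plot 1: 142
plot 2: 142 + 146 = 288
plot 3: 288 + 146 = 434
plot 4: 434 + 146 = 580
plot 5: 580 + 146 = 726
plot 6: 726 + 146 = 872
plot 7: 872 + 146 = 1018
plot 8: 1018 + 146 = 1164
plot 9: 1164 + 146 = 1310
plot 10: 1310 + 146 = 1456
plot 11: 1456 + 146 = 1602
plot 12: 1602 + 146 = 1748
plot 13: 1748 + 146 = 1894
plot 14: 1894 + 146 = 2040
plot 15: 2040 + 146 = 2186
plot 16: 2186 + 146 = 2332
plot 17: 2332 + 146 = 2478
plot 18: 2478 + 146 = 2624
plot 19: 2624 + 146 = 2770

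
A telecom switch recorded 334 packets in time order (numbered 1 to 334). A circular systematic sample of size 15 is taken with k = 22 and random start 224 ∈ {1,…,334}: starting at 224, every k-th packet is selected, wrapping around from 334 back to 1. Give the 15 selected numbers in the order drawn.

224, 246, 268, 290, 312, 334, 22, 44, 66, 88, 110, 132, 154, 176, 198

Selection 1: 224
Selection 2: 224 + 22 = 246
Selection 3: 246 + 22 = 268
Selection 4: 268 + 22 = 290
Selection 5: 290 + 22 = 312
Selection 6: 312 + 22 = 334
Selection 7: 334 + 22 = 356 → 356 − 334 = 22
Selection 8: 22 + 22 = 44
Selection 9: 44 + 22 = 66
Selection 10: 66 + 22 = 88
Selection 11: 88 + 22 = 110
Selection 12: 110 + 22 = 132
Selection 13: 132 + 22 = 154
Selection 14: 154 + 22 = 176
Selection 15: 176 + 22 = 198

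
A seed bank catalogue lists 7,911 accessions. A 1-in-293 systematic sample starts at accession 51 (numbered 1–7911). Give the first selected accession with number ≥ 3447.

k = 293
Steps past start: ⌈(3447 − 51)/293⌉ = ⌈3396/293⌉ = 12
Selected accession: 51 + 12×293 = 3567

3567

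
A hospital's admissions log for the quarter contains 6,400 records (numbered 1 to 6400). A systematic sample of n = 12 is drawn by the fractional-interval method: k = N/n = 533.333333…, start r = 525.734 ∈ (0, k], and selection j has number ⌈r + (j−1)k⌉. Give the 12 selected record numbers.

j=1: r + 0k = 525.734 → ⌈·⌉ = 526
j=2: r + 1k = 1059.067333… → ⌈·⌉ = 1060
j=3: r + 2k = 1592.400666… → ⌈·⌉ = 1593
j=4: r + 3k = 2125.734 → ⌈·⌉ = 2126
j=5: r + 4k = 2659.067333… → ⌈·⌉ = 2660
j=6: r + 5k = 3192.400666… → ⌈·⌉ = 3193
j=7: r + 6k = 3725.734 → ⌈·⌉ = 3726
j=8: r + 7k = 4259.067333… → ⌈·⌉ = 4260
j=9: r + 8k = 4792.400666… → ⌈·⌉ = 4793
j=10: r + 9k = 5325.734 → ⌈·⌉ = 5326
j=11: r + 10k = 5859.067333… → ⌈·⌉ = 5860
j=12: r + 11k = 6392.400666… → ⌈·⌉ = 6393

526, 1060, 1593, 2126, 2660, 3193, 3726, 4260, 4793, 5326, 5860, 6393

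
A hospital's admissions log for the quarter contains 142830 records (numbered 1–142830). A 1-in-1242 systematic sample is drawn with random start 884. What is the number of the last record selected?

142472

k = 1242
115th selection = r + (115−1)·k = 884 + 114×1242 = 884 + 141588 = 142472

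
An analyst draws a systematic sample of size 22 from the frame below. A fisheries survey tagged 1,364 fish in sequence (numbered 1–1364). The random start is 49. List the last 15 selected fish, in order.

k = N/n = 1364/22 = 62
8th selection = 49 + 7×62 = 483
9th: 483 + 62 = 545
10th: 545 + 62 = 607
11th: 607 + 62 = 669
12th: 669 + 62 = 731
13th: 731 + 62 = 793
14th: 793 + 62 = 855
15th: 855 + 62 = 917
16th: 917 + 62 = 979
17th: 979 + 62 = 1041
18th: 1041 + 62 = 1103
19th: 1103 + 62 = 1165
20th: 1165 + 62 = 1227
21st: 1227 + 62 = 1289
22nd: 1289 + 62 = 1351

483, 545, 607, 669, 731, 793, 855, 917, 979, 1041, 1103, 1165, 1227, 1289, 1351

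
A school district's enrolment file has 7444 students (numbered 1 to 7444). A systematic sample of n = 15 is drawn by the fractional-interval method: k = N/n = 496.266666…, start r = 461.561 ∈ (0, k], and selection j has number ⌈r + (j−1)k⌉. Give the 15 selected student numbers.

j=1: r + 0k = 461.561 → ⌈·⌉ = 462
j=2: r + 1k = 957.827666… → ⌈·⌉ = 958
j=3: r + 2k = 1454.094333… → ⌈·⌉ = 1455
j=4: r + 3k = 1950.361 → ⌈·⌉ = 1951
j=5: r + 4k = 2446.627666… → ⌈·⌉ = 2447
j=6: r + 5k = 2942.894333… → ⌈·⌉ = 2943
j=7: r + 6k = 3439.161 → ⌈·⌉ = 3440
j=8: r + 7k = 3935.427666… → ⌈·⌉ = 3936
j=9: r + 8k = 4431.694333… → ⌈·⌉ = 4432
j=10: r + 9k = 4927.961 → ⌈·⌉ = 4928
j=11: r + 10k = 5424.227666… → ⌈·⌉ = 5425
j=12: r + 11k = 5920.494333… → ⌈·⌉ = 5921
j=13: r + 12k = 6416.761 → ⌈·⌉ = 6417
j=14: r + 13k = 6913.027666… → ⌈·⌉ = 6914
j=15: r + 14k = 7409.294333… → ⌈·⌉ = 7410

462, 958, 1455, 1951, 2447, 2943, 3440, 3936, 4432, 4928, 5425, 5921, 6417, 6914, 7410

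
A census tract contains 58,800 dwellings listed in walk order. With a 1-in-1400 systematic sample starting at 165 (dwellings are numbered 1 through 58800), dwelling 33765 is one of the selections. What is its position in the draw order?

k = 1400
position = (33765 − 165)/1400 + 1 = 33600/1400 + 1 = 24 + 1 = 25

25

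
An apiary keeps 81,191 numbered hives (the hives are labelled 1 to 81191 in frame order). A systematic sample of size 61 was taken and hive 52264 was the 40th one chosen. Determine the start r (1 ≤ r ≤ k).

k = 81191/61 = 1331
r = 52264 − (40−1)×1331 = 52264 − 51909 = 355

355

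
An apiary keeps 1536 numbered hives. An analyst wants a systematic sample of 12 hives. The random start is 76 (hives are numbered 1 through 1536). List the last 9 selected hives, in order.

460, 588, 716, 844, 972, 1100, 1228, 1356, 1484

k = N/n = 1536/12 = 128
4th selection = 76 + 3×128 = 460
5th: 460 + 128 = 588
6th: 588 + 128 = 716
7th: 716 + 128 = 844
8th: 844 + 128 = 972
9th: 972 + 128 = 1100
10th: 1100 + 128 = 1228
11th: 1228 + 128 = 1356
12th: 1356 + 128 = 1484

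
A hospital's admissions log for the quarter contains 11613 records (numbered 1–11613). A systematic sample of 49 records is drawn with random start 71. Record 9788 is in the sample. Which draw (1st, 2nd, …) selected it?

42

k = 11613/49 = 237
position = (9788 − 71)/237 + 1 = 9717/237 + 1 = 41 + 1 = 42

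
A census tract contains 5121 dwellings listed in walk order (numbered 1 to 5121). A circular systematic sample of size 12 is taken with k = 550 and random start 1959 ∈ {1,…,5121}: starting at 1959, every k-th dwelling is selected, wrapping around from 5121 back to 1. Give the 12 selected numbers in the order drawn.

1959, 2509, 3059, 3609, 4159, 4709, 138, 688, 1238, 1788, 2338, 2888

Selection 1: 1959
Selection 2: 1959 + 550 = 2509
Selection 3: 2509 + 550 = 3059
Selection 4: 3059 + 550 = 3609
Selection 5: 3609 + 550 = 4159
Selection 6: 4159 + 550 = 4709
Selection 7: 4709 + 550 = 5259 → 5259 − 5121 = 138
Selection 8: 138 + 550 = 688
Selection 9: 688 + 550 = 1238
Selection 10: 1238 + 550 = 1788
Selection 11: 1788 + 550 = 2338
Selection 12: 2338 + 550 = 2888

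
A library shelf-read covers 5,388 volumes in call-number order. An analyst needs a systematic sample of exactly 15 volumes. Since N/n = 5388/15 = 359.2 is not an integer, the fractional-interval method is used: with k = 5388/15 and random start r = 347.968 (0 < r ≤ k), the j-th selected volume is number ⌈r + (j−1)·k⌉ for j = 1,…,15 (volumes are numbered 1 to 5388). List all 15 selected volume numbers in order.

j=1: r + 0k = 347.968 → ⌈·⌉ = 348
j=2: r + 1k = 707.168 → ⌈·⌉ = 708
j=3: r + 2k = 1066.368 → ⌈·⌉ = 1067
j=4: r + 3k = 1425.568 → ⌈·⌉ = 1426
j=5: r + 4k = 1784.768 → ⌈·⌉ = 1785
j=6: r + 5k = 2143.968 → ⌈·⌉ = 2144
j=7: r + 6k = 2503.168 → ⌈·⌉ = 2504
j=8: r + 7k = 2862.368 → ⌈·⌉ = 2863
j=9: r + 8k = 3221.568 → ⌈·⌉ = 3222
j=10: r + 9k = 3580.768 → ⌈·⌉ = 3581
j=11: r + 10k = 3939.968 → ⌈·⌉ = 3940
j=12: r + 11k = 4299.168 → ⌈·⌉ = 4300
j=13: r + 12k = 4658.368 → ⌈·⌉ = 4659
j=14: r + 13k = 5017.568 → ⌈·⌉ = 5018
j=15: r + 14k = 5376.768 → ⌈·⌉ = 5377

348, 708, 1067, 1426, 1785, 2144, 2504, 2863, 3222, 3581, 3940, 4300, 4659, 5018, 5377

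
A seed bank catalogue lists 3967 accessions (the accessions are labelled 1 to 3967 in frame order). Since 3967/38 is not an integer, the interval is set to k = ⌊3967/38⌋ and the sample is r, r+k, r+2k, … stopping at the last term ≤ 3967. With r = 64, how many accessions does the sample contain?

38

k = ⌊3967/38⌋ = 104
Achieved size = ⌊(3967 − 64)/104⌋ + 1 = ⌊3903/104⌋ + 1 = 37 + 1 = 38
(last selection: 64 + 37×104 = 3912 ≤ 3967; next would be 4016 > 3967)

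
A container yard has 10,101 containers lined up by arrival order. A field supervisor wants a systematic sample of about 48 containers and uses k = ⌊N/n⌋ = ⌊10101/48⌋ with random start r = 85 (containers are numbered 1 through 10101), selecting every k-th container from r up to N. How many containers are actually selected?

48

k = ⌊10101/48⌋ = 210
Achieved size = ⌊(10101 − 85)/210⌋ + 1 = ⌊10016/210⌋ + 1 = 47 + 1 = 48
(last selection: 85 + 47×210 = 9955 ≤ 10101; next would be 10165 > 10101)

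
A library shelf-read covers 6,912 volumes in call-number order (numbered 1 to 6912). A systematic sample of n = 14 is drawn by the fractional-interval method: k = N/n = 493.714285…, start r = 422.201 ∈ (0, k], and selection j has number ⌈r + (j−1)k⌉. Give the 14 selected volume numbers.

j=1: r + 0k = 422.201 → ⌈·⌉ = 423
j=2: r + 1k = 915.915285… → ⌈·⌉ = 916
j=3: r + 2k = 1409.629571… → ⌈·⌉ = 1410
j=4: r + 3k = 1903.343857… → ⌈·⌉ = 1904
j=5: r + 4k = 2397.058142… → ⌈·⌉ = 2398
j=6: r + 5k = 2890.772428… → ⌈·⌉ = 2891
j=7: r + 6k = 3384.486714… → ⌈·⌉ = 3385
j=8: r + 7k = 3878.201 → ⌈·⌉ = 3879
j=9: r + 8k = 4371.915285… → ⌈·⌉ = 4372
j=10: r + 9k = 4865.629571… → ⌈·⌉ = 4866
j=11: r + 10k = 5359.343857… → ⌈·⌉ = 5360
j=12: r + 11k = 5853.058142… → ⌈·⌉ = 5854
j=13: r + 12k = 6346.772428… → ⌈·⌉ = 6347
j=14: r + 13k = 6840.486714… → ⌈·⌉ = 6841

423, 916, 1410, 1904, 2398, 2891, 3385, 3879, 4372, 4866, 5360, 5854, 6347, 6841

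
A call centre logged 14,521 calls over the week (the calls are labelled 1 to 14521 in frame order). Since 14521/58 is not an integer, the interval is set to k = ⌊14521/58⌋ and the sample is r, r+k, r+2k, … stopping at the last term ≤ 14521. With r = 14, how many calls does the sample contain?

k = ⌊14521/58⌋ = 250
Achieved size = ⌊(14521 − 14)/250⌋ + 1 = ⌊14507/250⌋ + 1 = 58 + 1 = 59
(last selection: 14 + 58×250 = 14514 ≤ 14521; next would be 14764 > 14521)

59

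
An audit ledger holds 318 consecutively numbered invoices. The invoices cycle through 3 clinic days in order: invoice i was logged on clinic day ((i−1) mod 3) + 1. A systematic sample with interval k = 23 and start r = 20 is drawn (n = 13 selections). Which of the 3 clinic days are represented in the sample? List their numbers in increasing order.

1, 2, 3

Consecutive selections differ by k = 23, so their clinic day numbers differ by 23 mod 3 = 2.
gcd(23, 3) = 1, so the sample visits 3/1 = 3 distinct residues mod 3.
Start 20 is clinic day 2; the clinic days hit are 1, 2, 3.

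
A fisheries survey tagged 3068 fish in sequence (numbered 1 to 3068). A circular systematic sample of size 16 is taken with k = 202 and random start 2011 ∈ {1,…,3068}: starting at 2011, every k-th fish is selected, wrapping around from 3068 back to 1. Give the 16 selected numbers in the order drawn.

2011, 2213, 2415, 2617, 2819, 3021, 155, 357, 559, 761, 963, 1165, 1367, 1569, 1771, 1973

Selection 1: 2011
Selection 2: 2011 + 202 = 2213
Selection 3: 2213 + 202 = 2415
Selection 4: 2415 + 202 = 2617
Selection 5: 2617 + 202 = 2819
Selection 6: 2819 + 202 = 3021
Selection 7: 3021 + 202 = 3223 → 3223 − 3068 = 155
Selection 8: 155 + 202 = 357
Selection 9: 357 + 202 = 559
Selection 10: 559 + 202 = 761
Selection 11: 761 + 202 = 963
Selection 12: 963 + 202 = 1165
Selection 13: 1165 + 202 = 1367
Selection 14: 1367 + 202 = 1569
Selection 15: 1569 + 202 = 1771
Selection 16: 1771 + 202 = 1973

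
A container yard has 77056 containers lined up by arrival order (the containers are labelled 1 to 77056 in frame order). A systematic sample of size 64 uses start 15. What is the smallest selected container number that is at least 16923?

18075

k = 77056/64 = 1204
Steps past start: ⌈(16923 − 15)/1204⌉ = ⌈16908/1204⌉ = 15
Selected container: 15 + 15×1204 = 18075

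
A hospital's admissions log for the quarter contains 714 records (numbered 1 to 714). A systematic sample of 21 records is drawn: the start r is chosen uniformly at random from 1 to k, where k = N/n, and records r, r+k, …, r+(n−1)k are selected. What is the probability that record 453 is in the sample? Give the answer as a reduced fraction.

1/34

k = 714/21 = 34.
Record 453 is selected iff r ≡ 453 (mod 34); exactly one such r in {1,…,34}.
Inclusion probability = 1/34.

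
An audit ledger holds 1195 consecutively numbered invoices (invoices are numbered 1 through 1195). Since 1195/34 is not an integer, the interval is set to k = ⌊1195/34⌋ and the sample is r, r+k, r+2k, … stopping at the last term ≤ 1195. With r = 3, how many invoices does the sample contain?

35

k = ⌊1195/34⌋ = 35
Achieved size = ⌊(1195 − 3)/35⌋ + 1 = ⌊1192/35⌋ + 1 = 34 + 1 = 35
(last selection: 3 + 34×35 = 1193 ≤ 1195; next would be 1228 > 1195)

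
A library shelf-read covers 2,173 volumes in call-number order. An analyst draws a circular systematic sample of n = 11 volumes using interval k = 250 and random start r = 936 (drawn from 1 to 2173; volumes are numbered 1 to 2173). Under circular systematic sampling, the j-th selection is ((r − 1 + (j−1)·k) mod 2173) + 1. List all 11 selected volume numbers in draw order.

936, 1186, 1436, 1686, 1936, 13, 263, 513, 763, 1013, 1263

Selection 1: 936
Selection 2: 936 + 250 = 1186
Selection 3: 1186 + 250 = 1436
Selection 4: 1436 + 250 = 1686
Selection 5: 1686 + 250 = 1936
Selection 6: 1936 + 250 = 2186 → 2186 − 2173 = 13
Selection 7: 13 + 250 = 263
Selection 8: 263 + 250 = 513
Selection 9: 513 + 250 = 763
Selection 10: 763 + 250 = 1013
Selection 11: 1013 + 250 = 1263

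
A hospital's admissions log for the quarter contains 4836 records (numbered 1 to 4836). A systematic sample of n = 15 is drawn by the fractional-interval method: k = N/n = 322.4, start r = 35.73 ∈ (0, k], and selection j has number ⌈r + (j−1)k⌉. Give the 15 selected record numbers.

j=1: r + 0k = 35.73 → ⌈·⌉ = 36
j=2: r + 1k = 358.13 → ⌈·⌉ = 359
j=3: r + 2k = 680.53 → ⌈·⌉ = 681
j=4: r + 3k = 1002.93 → ⌈·⌉ = 1003
j=5: r + 4k = 1325.33 → ⌈·⌉ = 1326
j=6: r + 5k = 1647.73 → ⌈·⌉ = 1648
j=7: r + 6k = 1970.13 → ⌈·⌉ = 1971
j=8: r + 7k = 2292.53 → ⌈·⌉ = 2293
j=9: r + 8k = 2614.93 → ⌈·⌉ = 2615
j=10: r + 9k = 2937.33 → ⌈·⌉ = 2938
j=11: r + 10k = 3259.73 → ⌈·⌉ = 3260
j=12: r + 11k = 3582.13 → ⌈·⌉ = 3583
j=13: r + 12k = 3904.53 → ⌈·⌉ = 3905
j=14: r + 13k = 4226.93 → ⌈·⌉ = 4227
j=15: r + 14k = 4549.33 → ⌈·⌉ = 4550

36, 359, 681, 1003, 1326, 1648, 1971, 2293, 2615, 2938, 3260, 3583, 3905, 4227, 4550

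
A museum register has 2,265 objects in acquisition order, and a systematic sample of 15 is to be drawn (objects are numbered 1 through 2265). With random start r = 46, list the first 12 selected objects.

k = N/n = 2265/15 = 151
object 1: 46
object 2: 46 + 151 = 197
object 3: 197 + 151 = 348
object 4: 348 + 151 = 499
object 5: 499 + 151 = 650
object 6: 650 + 151 = 801
object 7: 801 + 151 = 952
object 8: 952 + 151 = 1103
object 9: 1103 + 151 = 1254
object 10: 1254 + 151 = 1405
object 11: 1405 + 151 = 1556
object 12: 1556 + 151 = 1707

46, 197, 348, 499, 650, 801, 952, 1103, 1254, 1405, 1556, 1707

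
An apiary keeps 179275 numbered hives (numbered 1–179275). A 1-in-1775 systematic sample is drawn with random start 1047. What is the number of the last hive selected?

k = 1775
101st selection = r + (101−1)·k = 1047 + 100×1775 = 1047 + 177500 = 178547

178547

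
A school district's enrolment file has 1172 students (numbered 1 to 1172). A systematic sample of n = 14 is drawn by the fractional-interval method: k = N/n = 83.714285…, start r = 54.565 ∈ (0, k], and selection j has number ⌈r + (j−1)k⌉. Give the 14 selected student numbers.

55, 139, 222, 306, 390, 474, 557, 641, 725, 808, 892, 976, 1060, 1143

j=1: r + 0k = 54.565 → ⌈·⌉ = 55
j=2: r + 1k = 138.279285… → ⌈·⌉ = 139
j=3: r + 2k = 221.993571… → ⌈·⌉ = 222
j=4: r + 3k = 305.707857… → ⌈·⌉ = 306
j=5: r + 4k = 389.422142… → ⌈·⌉ = 390
j=6: r + 5k = 473.136428… → ⌈·⌉ = 474
j=7: r + 6k = 556.850714… → ⌈·⌉ = 557
j=8: r + 7k = 640.565 → ⌈·⌉ = 641
j=9: r + 8k = 724.279285… → ⌈·⌉ = 725
j=10: r + 9k = 807.993571… → ⌈·⌉ = 808
j=11: r + 10k = 891.707857… → ⌈·⌉ = 892
j=12: r + 11k = 975.422142… → ⌈·⌉ = 976
j=13: r + 12k = 1059.136428… → ⌈·⌉ = 1060
j=14: r + 13k = 1142.850714… → ⌈·⌉ = 1143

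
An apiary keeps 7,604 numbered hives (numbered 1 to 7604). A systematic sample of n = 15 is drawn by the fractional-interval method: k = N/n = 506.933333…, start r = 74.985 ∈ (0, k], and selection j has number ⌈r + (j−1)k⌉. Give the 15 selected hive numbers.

75, 582, 1089, 1596, 2103, 2610, 3117, 3624, 4131, 4638, 5145, 5652, 6159, 6666, 7173

j=1: r + 0k = 74.985 → ⌈·⌉ = 75
j=2: r + 1k = 581.918333… → ⌈·⌉ = 582
j=3: r + 2k = 1088.851666… → ⌈·⌉ = 1089
j=4: r + 3k = 1595.785 → ⌈·⌉ = 1596
j=5: r + 4k = 2102.718333… → ⌈·⌉ = 2103
j=6: r + 5k = 2609.651666… → ⌈·⌉ = 2610
j=7: r + 6k = 3116.585 → ⌈·⌉ = 3117
j=8: r + 7k = 3623.518333… → ⌈·⌉ = 3624
j=9: r + 8k = 4130.451666… → ⌈·⌉ = 4131
j=10: r + 9k = 4637.385 → ⌈·⌉ = 4638
j=11: r + 10k = 5144.318333… → ⌈·⌉ = 5145
j=12: r + 11k = 5651.251666… → ⌈·⌉ = 5652
j=13: r + 12k = 6158.185 → ⌈·⌉ = 6159
j=14: r + 13k = 6665.118333… → ⌈·⌉ = 6666
j=15: r + 14k = 7172.051666… → ⌈·⌉ = 7173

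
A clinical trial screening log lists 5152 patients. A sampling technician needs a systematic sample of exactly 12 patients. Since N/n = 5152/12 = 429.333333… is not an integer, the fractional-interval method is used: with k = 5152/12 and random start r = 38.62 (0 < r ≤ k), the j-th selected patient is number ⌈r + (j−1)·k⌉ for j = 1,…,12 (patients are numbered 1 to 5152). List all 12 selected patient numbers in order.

39, 468, 898, 1327, 1756, 2186, 2615, 3044, 3474, 3903, 4332, 4762

j=1: r + 0k = 38.62 → ⌈·⌉ = 39
j=2: r + 1k = 467.953333… → ⌈·⌉ = 468
j=3: r + 2k = 897.286666… → ⌈·⌉ = 898
j=4: r + 3k = 1326.62 → ⌈·⌉ = 1327
j=5: r + 4k = 1755.953333… → ⌈·⌉ = 1756
j=6: r + 5k = 2185.286666… → ⌈·⌉ = 2186
j=7: r + 6k = 2614.62 → ⌈·⌉ = 2615
j=8: r + 7k = 3043.953333… → ⌈·⌉ = 3044
j=9: r + 8k = 3473.286666… → ⌈·⌉ = 3474
j=10: r + 9k = 3902.62 → ⌈·⌉ = 3903
j=11: r + 10k = 4331.953333… → ⌈·⌉ = 4332
j=12: r + 11k = 4761.286666… → ⌈·⌉ = 4762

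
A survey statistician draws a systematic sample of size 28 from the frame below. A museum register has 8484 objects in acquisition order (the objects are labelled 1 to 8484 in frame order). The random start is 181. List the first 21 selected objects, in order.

k = N/n = 8484/28 = 303
object 1: 181
object 2: 181 + 303 = 484
object 3: 484 + 303 = 787
object 4: 787 + 303 = 1090
object 5: 1090 + 303 = 1393
object 6: 1393 + 303 = 1696
object 7: 1696 + 303 = 1999
object 8: 1999 + 303 = 2302
object 9: 2302 + 303 = 2605
object 10: 2605 + 303 = 2908
object 11: 2908 + 303 = 3211
object 12: 3211 + 303 = 3514
object 13: 3514 + 303 = 3817
object 14: 3817 + 303 = 4120
object 15: 4120 + 303 = 4423
object 16: 4423 + 303 = 4726
object 17: 4726 + 303 = 5029
object 18: 5029 + 303 = 5332
object 19: 5332 + 303 = 5635
object 20: 5635 + 303 = 5938
object 21: 5938 + 303 = 6241

181, 484, 787, 1090, 1393, 1696, 1999, 2302, 2605, 2908, 3211, 3514, 3817, 4120, 4423, 4726, 5029, 5332, 5635, 5938, 6241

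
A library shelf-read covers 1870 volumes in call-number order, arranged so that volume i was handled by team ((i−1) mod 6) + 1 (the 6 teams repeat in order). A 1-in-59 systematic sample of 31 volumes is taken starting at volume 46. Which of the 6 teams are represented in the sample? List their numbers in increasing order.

Consecutive selections differ by k = 59, so their team numbers differ by 59 mod 6 = 5.
gcd(59, 6) = 1, so the sample visits 6/1 = 6 distinct residues mod 6.
Start 46 is team 4; the teams hit are 1, 2, 3, 4, 5, 6.

1, 2, 3, 4, 5, 6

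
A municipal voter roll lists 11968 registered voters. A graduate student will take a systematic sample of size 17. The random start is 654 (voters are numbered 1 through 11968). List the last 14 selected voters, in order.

2766, 3470, 4174, 4878, 5582, 6286, 6990, 7694, 8398, 9102, 9806, 10510, 11214, 11918

k = N/n = 11968/17 = 704
4th selection = 654 + 3×704 = 2766
5th: 2766 + 704 = 3470
6th: 3470 + 704 = 4174
7th: 4174 + 704 = 4878
8th: 4878 + 704 = 5582
9th: 5582 + 704 = 6286
10th: 6286 + 704 = 6990
11th: 6990 + 704 = 7694
12th: 7694 + 704 = 8398
13th: 8398 + 704 = 9102
14th: 9102 + 704 = 9806
15th: 9806 + 704 = 10510
16th: 10510 + 704 = 11214
17th: 11214 + 704 = 11918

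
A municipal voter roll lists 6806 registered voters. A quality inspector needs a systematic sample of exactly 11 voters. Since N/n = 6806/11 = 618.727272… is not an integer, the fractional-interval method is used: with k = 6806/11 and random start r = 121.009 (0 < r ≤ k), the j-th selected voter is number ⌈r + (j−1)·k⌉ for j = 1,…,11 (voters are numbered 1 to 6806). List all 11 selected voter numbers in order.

j=1: r + 0k = 121.009 → ⌈·⌉ = 122
j=2: r + 1k = 739.736272… → ⌈·⌉ = 740
j=3: r + 2k = 1358.463545… → ⌈·⌉ = 1359
j=4: r + 3k = 1977.190818… → ⌈·⌉ = 1978
j=5: r + 4k = 2595.918090… → ⌈·⌉ = 2596
j=6: r + 5k = 3214.645363… → ⌈·⌉ = 3215
j=7: r + 6k = 3833.372636… → ⌈·⌉ = 3834
j=8: r + 7k = 4452.099909… → ⌈·⌉ = 4453
j=9: r + 8k = 5070.827181… → ⌈·⌉ = 5071
j=10: r + 9k = 5689.554454… → ⌈·⌉ = 5690
j=11: r + 10k = 6308.281727… → ⌈·⌉ = 6309

122, 740, 1359, 1978, 2596, 3215, 3834, 4453, 5071, 5690, 6309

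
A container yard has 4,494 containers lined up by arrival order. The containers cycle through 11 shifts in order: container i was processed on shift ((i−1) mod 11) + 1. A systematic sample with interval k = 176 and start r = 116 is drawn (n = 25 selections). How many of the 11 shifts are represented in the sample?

Consecutive selections differ by k = 176, so their shift numbers differ by 176 mod 11 = 0.
gcd(176, 11) = 11, so the sample visits 11/11 = 1 distinct residues mod 11.
Start 116 is shift 6; the shifts hit are 6.

1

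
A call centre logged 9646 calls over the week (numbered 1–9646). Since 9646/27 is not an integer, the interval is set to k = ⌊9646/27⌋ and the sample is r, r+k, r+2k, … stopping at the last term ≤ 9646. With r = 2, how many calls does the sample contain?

k = ⌊9646/27⌋ = 357
Achieved size = ⌊(9646 − 2)/357⌋ + 1 = ⌊9644/357⌋ + 1 = 27 + 1 = 28
(last selection: 2 + 27×357 = 9641 ≤ 9646; next would be 9998 > 9646)

28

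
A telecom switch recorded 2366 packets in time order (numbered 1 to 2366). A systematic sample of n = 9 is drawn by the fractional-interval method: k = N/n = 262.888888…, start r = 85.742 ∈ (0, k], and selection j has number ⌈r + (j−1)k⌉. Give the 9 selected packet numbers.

j=1: r + 0k = 85.742 → ⌈·⌉ = 86
j=2: r + 1k = 348.630888… → ⌈·⌉ = 349
j=3: r + 2k = 611.519777… → ⌈·⌉ = 612
j=4: r + 3k = 874.408666… → ⌈·⌉ = 875
j=5: r + 4k = 1137.297555… → ⌈·⌉ = 1138
j=6: r + 5k = 1400.186444… → ⌈·⌉ = 1401
j=7: r + 6k = 1663.075333… → ⌈·⌉ = 1664
j=8: r + 7k = 1925.964222… → ⌈·⌉ = 1926
j=9: r + 8k = 2188.853111… → ⌈·⌉ = 2189

86, 349, 612, 875, 1138, 1401, 1664, 1926, 2189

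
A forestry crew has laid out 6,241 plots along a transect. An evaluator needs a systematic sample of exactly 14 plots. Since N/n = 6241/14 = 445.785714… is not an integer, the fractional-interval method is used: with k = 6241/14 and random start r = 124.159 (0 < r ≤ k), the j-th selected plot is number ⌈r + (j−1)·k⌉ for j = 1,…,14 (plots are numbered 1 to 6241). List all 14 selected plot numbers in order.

j=1: r + 0k = 124.159 → ⌈·⌉ = 125
j=2: r + 1k = 569.944714… → ⌈·⌉ = 570
j=3: r + 2k = 1015.730428… → ⌈·⌉ = 1016
j=4: r + 3k = 1461.516142… → ⌈·⌉ = 1462
j=5: r + 4k = 1907.301857… → ⌈·⌉ = 1908
j=6: r + 5k = 2353.087571… → ⌈·⌉ = 2354
j=7: r + 6k = 2798.873285… → ⌈·⌉ = 2799
j=8: r + 7k = 3244.659 → ⌈·⌉ = 3245
j=9: r + 8k = 3690.444714… → ⌈·⌉ = 3691
j=10: r + 9k = 4136.230428… → ⌈·⌉ = 4137
j=11: r + 10k = 4582.016142… → ⌈·⌉ = 4583
j=12: r + 11k = 5027.801857… → ⌈·⌉ = 5028
j=13: r + 12k = 5473.587571… → ⌈·⌉ = 5474
j=14: r + 13k = 5919.373285… → ⌈·⌉ = 5920

125, 570, 1016, 1462, 1908, 2354, 2799, 3245, 3691, 4137, 4583, 5028, 5474, 5920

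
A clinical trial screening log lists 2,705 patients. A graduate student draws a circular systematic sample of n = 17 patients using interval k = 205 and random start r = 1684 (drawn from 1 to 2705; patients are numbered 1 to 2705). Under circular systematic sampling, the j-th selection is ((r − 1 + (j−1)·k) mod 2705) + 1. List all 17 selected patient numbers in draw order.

1684, 1889, 2094, 2299, 2504, 4, 209, 414, 619, 824, 1029, 1234, 1439, 1644, 1849, 2054, 2259

Selection 1: 1684
Selection 2: 1684 + 205 = 1889
Selection 3: 1889 + 205 = 2094
Selection 4: 2094 + 205 = 2299
Selection 5: 2299 + 205 = 2504
Selection 6: 2504 + 205 = 2709 → 2709 − 2705 = 4
Selection 7: 4 + 205 = 209
Selection 8: 209 + 205 = 414
Selection 9: 414 + 205 = 619
Selection 10: 619 + 205 = 824
Selection 11: 824 + 205 = 1029
Selection 12: 1029 + 205 = 1234
Selection 13: 1234 + 205 = 1439
Selection 14: 1439 + 205 = 1644
Selection 15: 1644 + 205 = 1849
Selection 16: 1849 + 205 = 2054
Selection 17: 2054 + 205 = 2259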